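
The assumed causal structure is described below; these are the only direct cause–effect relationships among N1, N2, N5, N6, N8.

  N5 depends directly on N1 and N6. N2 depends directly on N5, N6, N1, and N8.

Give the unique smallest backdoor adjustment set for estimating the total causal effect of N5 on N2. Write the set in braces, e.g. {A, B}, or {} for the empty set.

Variables eligible for adjustment (non-descendants of N5, excluding N5 and N2): {N1, N6, N8}.
Backdoor paths from N5 to N2:
  P1: N5 <- N1 -> N2
  P2: N5 <- N6 -> N2
The empty set is not sufficient: P1 (N5 <- N1 -> N2) has no collider blocking it and no conditioned non-collider, so it is open.
Try {N1, N6}:
  P1: blocked at fork node N1 ∈ conditioning set.
  P2: blocked at fork node N6 ∈ conditioning set.
{N1, N6} contains no descendant of N5 and blocks every backdoor path.
Every element of {N1, N6} is needed (dropping N1 leaves P1 open; dropping N6 leaves P2 open), so no proper subset is valid.
Among all size-2 subsets of the eligible variables, only {N1, N6} blocks every backdoor path, so it is the unique smallest valid adjustment set.

{N1, N6}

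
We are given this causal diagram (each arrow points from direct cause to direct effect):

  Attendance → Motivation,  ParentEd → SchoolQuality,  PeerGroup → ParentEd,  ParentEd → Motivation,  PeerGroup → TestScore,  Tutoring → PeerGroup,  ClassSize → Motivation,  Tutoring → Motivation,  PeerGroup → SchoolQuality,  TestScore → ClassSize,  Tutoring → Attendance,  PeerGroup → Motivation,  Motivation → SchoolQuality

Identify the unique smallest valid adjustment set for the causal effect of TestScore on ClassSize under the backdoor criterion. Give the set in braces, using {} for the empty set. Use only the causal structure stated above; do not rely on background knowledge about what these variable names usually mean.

Variables eligible for adjustment (non-descendants of TestScore, excluding TestScore and ClassSize): {Attendance, ParentEd, PeerGroup, Tutoring}.
Backdoor paths from TestScore to ClassSize:
  P1: TestScore <- PeerGroup <- Tutoring -> Attendance -> Motivation <- ClassSize
  P2: TestScore <- PeerGroup <- Tutoring -> Motivation <- ClassSize
  P3: TestScore <- PeerGroup -> ParentEd -> Motivation <- ClassSize
  P4: TestScore <- PeerGroup -> ParentEd -> SchoolQuality <- Motivation <- ClassSize
  P5: TestScore <- PeerGroup -> Motivation <- ClassSize
  P6: TestScore <- PeerGroup -> SchoolQuality <- ParentEd -> Motivation <- ClassSize
  P7: TestScore <- PeerGroup -> SchoolQuality <- Motivation <- ClassSize
Each backdoor path contains an unconditioned collider, so every path is already blocked with the empty conditioning set:
  P1: blocked at collider Motivation (neither it nor any descendant is in the conditioning set).
  P2: blocked at collider Motivation (neither it nor any descendant is in the conditioning set).
  P3: blocked at collider Motivation (neither it nor any descendant is in the conditioning set).
  P4: blocked at collider SchoolQuality (neither it nor any descendant is in the conditioning set).
  P5: blocked at collider Motivation (neither it nor any descendant is in the conditioning set).
  P6: blocked at collider SchoolQuality (neither it nor any descendant is in the conditioning set).
  P7: blocked at collider SchoolQuality (neither it nor any descendant is in the conditioning set).
The empty set is therefore the unique smallest valid set.

{}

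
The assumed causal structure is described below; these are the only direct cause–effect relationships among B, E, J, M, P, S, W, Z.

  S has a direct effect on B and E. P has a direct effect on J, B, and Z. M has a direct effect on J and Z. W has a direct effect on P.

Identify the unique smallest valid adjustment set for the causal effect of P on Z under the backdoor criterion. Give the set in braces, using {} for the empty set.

{}

Variables eligible for adjustment (non-descendants of P, excluding P and Z): {E, M, S, W}.
Backdoor paths from P to Z:
  (none)
With no backdoor paths the empty set already satisfies the criterion, and it is trivially minimal.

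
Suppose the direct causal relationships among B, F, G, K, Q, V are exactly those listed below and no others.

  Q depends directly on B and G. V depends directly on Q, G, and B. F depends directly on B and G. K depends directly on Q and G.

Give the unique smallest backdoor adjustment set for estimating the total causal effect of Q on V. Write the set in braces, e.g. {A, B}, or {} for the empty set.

Variables eligible for adjustment (non-descendants of Q, excluding Q and V): {B, F, G}.
Backdoor paths from Q to V:
  P1: Q <- B -> F <- G -> V
  P2: Q <- B -> V
  P3: Q <- G -> F <- B -> V
  P4: Q <- G -> V
The empty set is not sufficient: P2 (Q <- B -> V) has no collider blocking it and no conditioned non-collider, so it is open.
Try {B, G}:
  P1: blocked at fork node B ∈ conditioning set.
  P2: blocked at fork node B ∈ conditioning set.
  P3: blocked at fork node G ∈ conditioning set.
  P4: blocked at fork node G ∈ conditioning set.
{B, G} contains no descendant of Q and blocks every backdoor path.
Every element of {B, G} is needed (dropping B leaves P2 open; dropping G leaves P4 open), so no proper subset is valid.
Among all size-2 subsets of the eligible variables, only {B, G} blocks every backdoor path, so it is the unique smallest valid adjustment set.

{B, G}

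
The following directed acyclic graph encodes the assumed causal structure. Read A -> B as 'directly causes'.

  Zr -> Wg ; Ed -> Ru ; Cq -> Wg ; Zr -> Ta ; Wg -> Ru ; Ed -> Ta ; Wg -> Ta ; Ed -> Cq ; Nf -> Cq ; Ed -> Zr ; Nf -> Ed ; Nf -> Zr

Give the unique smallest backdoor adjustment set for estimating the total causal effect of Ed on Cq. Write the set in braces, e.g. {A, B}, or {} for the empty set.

{Nf}

Variables eligible for adjustment (non-descendants of Ed, excluding Ed and Cq): {Nf}.
Backdoor paths from Ed to Cq:
  P1: Ed <- Nf -> Cq
  P2: Ed <- Nf -> Zr -> Wg <- Cq
  P3: Ed <- Nf -> Zr -> Ta <- Wg <- Cq
The empty set is not sufficient: P1 (Ed <- Nf -> Cq) has no collider blocking it and no conditioned non-collider, so it is open.
Try {Nf}:
  P1: blocked at fork node Nf ∈ conditioning set.
  P2: blocked at fork node Nf ∈ conditioning set.
  P3: blocked at fork node Nf ∈ conditioning set.
{Nf} contains no descendant of Ed and blocks every backdoor path.
{Nf} is the unique smallest valid adjustment set.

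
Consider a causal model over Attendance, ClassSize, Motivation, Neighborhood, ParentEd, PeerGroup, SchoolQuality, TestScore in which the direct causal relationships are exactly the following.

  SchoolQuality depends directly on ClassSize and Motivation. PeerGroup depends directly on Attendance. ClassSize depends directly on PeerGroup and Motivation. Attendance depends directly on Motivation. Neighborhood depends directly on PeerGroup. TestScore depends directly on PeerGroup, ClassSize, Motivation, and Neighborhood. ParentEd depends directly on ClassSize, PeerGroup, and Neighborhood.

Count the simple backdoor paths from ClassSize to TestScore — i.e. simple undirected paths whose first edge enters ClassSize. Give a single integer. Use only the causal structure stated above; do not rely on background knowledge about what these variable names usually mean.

8

A backdoor path from ClassSize to TestScore is any simple undirected path whose first edge points into ClassSize (i.e. leaves ClassSize via a parent).
Parents of ClassSize: {Motivation, PeerGroup}.
Enumerating:
  P1: ClassSize <- Motivation -> Attendance -> PeerGroup -> Neighborhood -> TestScore
  P2: ClassSize <- Motivation -> Attendance -> PeerGroup -> TestScore
  P3: ClassSize <- Motivation -> Attendance -> PeerGroup -> ParentEd <- Neighborhood -> TestScore
  P4: ClassSize <- Motivation -> TestScore
  P5: ClassSize <- PeerGroup <- Attendance <- Motivation -> TestScore
  P6: ClassSize <- PeerGroup -> Neighborhood -> TestScore
  P7: ClassSize <- PeerGroup -> TestScore
  P8: ClassSize <- PeerGroup -> ParentEd <- Neighborhood -> TestScore
That exhausts the simple backdoor paths. Count: 8.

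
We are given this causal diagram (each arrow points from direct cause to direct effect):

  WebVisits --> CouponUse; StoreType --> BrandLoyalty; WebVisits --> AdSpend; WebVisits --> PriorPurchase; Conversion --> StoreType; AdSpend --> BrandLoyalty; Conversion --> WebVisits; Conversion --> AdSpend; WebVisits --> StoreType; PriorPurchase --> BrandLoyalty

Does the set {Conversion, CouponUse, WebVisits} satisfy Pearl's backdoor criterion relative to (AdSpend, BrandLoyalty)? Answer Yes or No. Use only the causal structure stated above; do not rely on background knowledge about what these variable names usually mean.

Yes

Backdoor paths from AdSpend to BrandLoyalty (paths whose first edge points into AdSpend):
  P1: AdSpend <- Conversion -> WebVisits -> StoreType -> BrandLoyalty
  P2: AdSpend <- Conversion -> WebVisits -> PriorPurchase -> BrandLoyalty
  P3: AdSpend <- Conversion -> StoreType <- WebVisits -> PriorPurchase -> BrandLoyalty
  P4: AdSpend <- Conversion -> StoreType -> BrandLoyalty
  P5: AdSpend <- WebVisits <- Conversion -> StoreType -> BrandLoyalty
  P6: AdSpend <- WebVisits -> StoreType -> BrandLoyalty
  P7: AdSpend <- WebVisits -> PriorPurchase -> BrandLoyalty
Condition 1 (no descendant of AdSpend in the set): holds — descendants of AdSpend are {BrandLoyalty}; none are in {Conversion, CouponUse, WebVisits}.
Condition 2 (every backdoor path blocked by {Conversion, CouponUse, WebVisits}):
  P1: blocked at fork node Conversion ∈ conditioning set.
  P2: blocked at fork node Conversion ∈ conditioning set.
  P3: blocked at fork node Conversion ∈ conditioning set.
  P4: blocked at fork node Conversion ∈ conditioning set.
  P5: blocked at chain node WebVisits ∈ conditioning set.
  P6: blocked at fork node WebVisits ∈ conditioning set.
  P7: blocked at fork node WebVisits ∈ conditioning set.
{Conversion, CouponUse, WebVisits} satisfies the backdoor criterion.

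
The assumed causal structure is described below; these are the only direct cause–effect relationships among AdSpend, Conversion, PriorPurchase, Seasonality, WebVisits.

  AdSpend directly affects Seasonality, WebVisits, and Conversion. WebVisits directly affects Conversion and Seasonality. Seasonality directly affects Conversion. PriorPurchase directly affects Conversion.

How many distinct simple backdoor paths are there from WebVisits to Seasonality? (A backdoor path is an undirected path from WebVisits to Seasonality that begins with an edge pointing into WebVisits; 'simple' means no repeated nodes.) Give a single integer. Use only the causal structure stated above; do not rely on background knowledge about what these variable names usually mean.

2

A backdoor path from WebVisits to Seasonality is any simple undirected path whose first edge points into WebVisits (i.e. leaves WebVisits via a parent).
Parents of WebVisits: {AdSpend}.
Enumerating:
  P1: WebVisits <- AdSpend -> Seasonality
  P2: WebVisits <- AdSpend -> Conversion <- Seasonality
That exhausts the simple backdoor paths. Count: 2.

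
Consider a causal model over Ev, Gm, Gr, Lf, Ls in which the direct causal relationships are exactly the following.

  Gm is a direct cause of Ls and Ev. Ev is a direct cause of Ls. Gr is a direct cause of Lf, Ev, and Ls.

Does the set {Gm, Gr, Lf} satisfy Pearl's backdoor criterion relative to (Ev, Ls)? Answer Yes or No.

Backdoor paths from Ev to Ls (paths whose first edge points into Ev):
  P1: Ev <- Gr -> Ls
  P2: Ev <- Gm -> Ls
Condition 1 (no descendant of Ev in the set): holds — descendants of Ev are {Ls}; none are in {Gm, Gr, Lf}.
Condition 2 (every backdoor path blocked by {Gm, Gr, Lf}):
  P1: blocked at fork node Gr ∈ conditioning set.
  P2: blocked at fork node Gm ∈ conditioning set.
{Gm, Gr, Lf} satisfies the backdoor criterion.

Yes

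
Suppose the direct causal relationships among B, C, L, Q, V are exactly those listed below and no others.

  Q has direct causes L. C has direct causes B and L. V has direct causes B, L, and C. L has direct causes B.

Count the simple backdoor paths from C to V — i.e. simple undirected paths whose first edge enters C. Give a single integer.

4

A backdoor path from C to V is any simple undirected path whose first edge points into C (i.e. leaves C via a parent).
Parents of C: {B, L}.
Enumerating:
  P1: C <- B -> L -> V
  P2: C <- B -> V
  P3: C <- L <- B -> V
  P4: C <- L -> V
That exhausts the simple backdoor paths. Count: 4.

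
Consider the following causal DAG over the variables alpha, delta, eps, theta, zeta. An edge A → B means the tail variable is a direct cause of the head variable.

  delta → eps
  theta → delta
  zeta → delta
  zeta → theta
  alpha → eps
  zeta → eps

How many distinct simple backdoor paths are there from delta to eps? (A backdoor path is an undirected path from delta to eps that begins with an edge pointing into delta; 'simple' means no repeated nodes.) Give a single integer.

A backdoor path from delta to eps is any simple undirected path whose first edge points into delta (i.e. leaves delta via a parent).
Parents of delta: {theta, zeta}.
Enumerating:
  P1: delta <- zeta -> eps
  P2: delta <- theta <- zeta -> eps
That exhausts the simple backdoor paths. Count: 2.

2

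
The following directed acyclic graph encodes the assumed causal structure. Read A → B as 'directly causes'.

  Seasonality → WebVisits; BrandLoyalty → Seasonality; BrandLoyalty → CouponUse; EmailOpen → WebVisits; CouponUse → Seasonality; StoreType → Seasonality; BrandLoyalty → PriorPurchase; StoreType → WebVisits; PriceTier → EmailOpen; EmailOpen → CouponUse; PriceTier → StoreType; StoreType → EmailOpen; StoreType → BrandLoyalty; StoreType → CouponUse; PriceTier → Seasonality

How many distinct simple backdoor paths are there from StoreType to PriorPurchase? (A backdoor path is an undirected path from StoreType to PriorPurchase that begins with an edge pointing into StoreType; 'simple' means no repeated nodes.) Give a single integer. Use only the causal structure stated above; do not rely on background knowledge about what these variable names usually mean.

7

A backdoor path from StoreType to PriorPurchase is any simple undirected path whose first edge points into StoreType (i.e. leaves StoreType via a parent).
Parents of StoreType: {PriceTier}.
Enumerating:
  P1: StoreType <- PriceTier -> EmailOpen -> CouponUse <- BrandLoyalty -> PriorPurchase
  P2: StoreType <- PriceTier -> EmailOpen -> CouponUse -> Seasonality <- BrandLoyalty -> PriorPurchase
  P3: StoreType <- PriceTier -> EmailOpen -> WebVisits <- Seasonality <- BrandLoyalty -> PriorPurchase
  P4: StoreType <- PriceTier -> EmailOpen -> WebVisits <- Seasonality <- CouponUse <- BrandLoyalty -> PriorPurchase
  P5: StoreType <- PriceTier -> Seasonality <- BrandLoyalty -> PriorPurchase
  P6: StoreType <- PriceTier -> Seasonality <- CouponUse <- BrandLoyalty -> PriorPurchase
  P7: StoreType <- PriceTier -> Seasonality -> WebVisits <- EmailOpen -> CouponUse <- BrandLoyalty -> PriorPurchase
That exhausts the simple backdoor paths. Count: 7.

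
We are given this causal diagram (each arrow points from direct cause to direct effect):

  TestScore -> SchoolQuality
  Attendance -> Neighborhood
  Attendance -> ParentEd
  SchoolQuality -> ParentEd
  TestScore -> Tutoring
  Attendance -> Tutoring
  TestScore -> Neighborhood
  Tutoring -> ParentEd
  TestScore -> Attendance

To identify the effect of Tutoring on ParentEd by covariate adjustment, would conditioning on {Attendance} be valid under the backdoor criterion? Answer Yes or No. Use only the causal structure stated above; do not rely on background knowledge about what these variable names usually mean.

No

Backdoor paths from Tutoring to ParentEd (paths whose first edge points into Tutoring):
  P1: Tutoring <- TestScore -> SchoolQuality -> ParentEd
  P2: Tutoring <- TestScore -> Attendance -> ParentEd
  P3: Tutoring <- TestScore -> Neighborhood <- Attendance -> ParentEd
  P4: Tutoring <- Attendance <- TestScore -> SchoolQuality -> ParentEd
  P5: Tutoring <- Attendance -> Neighborhood <- TestScore -> SchoolQuality -> ParentEd
  P6: Tutoring <- Attendance -> ParentEd
Condition 1 (no descendant of Tutoring in the set): holds — descendants of Tutoring are {ParentEd}; none are in {Attendance}.
Condition 2 (every backdoor path blocked by {Attendance}):
  P1: open — no interior node is in the conditioning set.
  P2: blocked at chain node Attendance ∈ conditioning set.
  P3: blocked at collider Neighborhood (neither it nor any descendant is in the conditioning set).
  P4: blocked at chain node Attendance ∈ conditioning set.
  P5: blocked at fork node Attendance ∈ conditioning set.
  P6: blocked at fork node Attendance ∈ conditioning set.
{Attendance} does not satisfy the backdoor criterion.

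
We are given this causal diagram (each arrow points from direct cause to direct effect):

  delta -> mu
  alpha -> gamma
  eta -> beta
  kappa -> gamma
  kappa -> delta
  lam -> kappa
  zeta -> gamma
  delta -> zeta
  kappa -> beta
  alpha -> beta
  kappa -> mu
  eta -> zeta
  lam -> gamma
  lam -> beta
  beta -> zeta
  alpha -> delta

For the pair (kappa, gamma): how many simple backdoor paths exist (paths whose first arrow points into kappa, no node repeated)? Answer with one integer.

A backdoor path from kappa to gamma is any simple undirected path whose first edge points into kappa (i.e. leaves kappa via a parent).
Parents of kappa: {lam}.
Enumerating:
  P1: kappa <- lam -> beta <- alpha -> delta -> zeta -> gamma
  P2: kappa <- lam -> beta <- alpha -> gamma
  P3: kappa <- lam -> beta <- eta -> zeta <- delta <- alpha -> gamma
  P4: kappa <- lam -> beta <- eta -> zeta -> gamma
  P5: kappa <- lam -> beta -> zeta <- delta <- alpha -> gamma
  P6: kappa <- lam -> beta -> zeta -> gamma
  P7: kappa <- lam -> gamma
That exhausts the simple backdoor paths. Count: 7.

7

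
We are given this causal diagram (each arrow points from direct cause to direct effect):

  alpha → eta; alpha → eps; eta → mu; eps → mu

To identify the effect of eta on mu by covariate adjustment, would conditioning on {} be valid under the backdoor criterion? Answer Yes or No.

Backdoor paths from eta to mu (paths whose first edge points into eta):
  P1: eta <- alpha -> eps -> mu
Condition 1 (no descendant of eta in the set): holds — descendants of eta are {mu}; none are in {}.
Condition 2 (every backdoor path blocked by {}):
  P1: open — no interior node is in the conditioning set.
{} does not satisfy the backdoor criterion.

No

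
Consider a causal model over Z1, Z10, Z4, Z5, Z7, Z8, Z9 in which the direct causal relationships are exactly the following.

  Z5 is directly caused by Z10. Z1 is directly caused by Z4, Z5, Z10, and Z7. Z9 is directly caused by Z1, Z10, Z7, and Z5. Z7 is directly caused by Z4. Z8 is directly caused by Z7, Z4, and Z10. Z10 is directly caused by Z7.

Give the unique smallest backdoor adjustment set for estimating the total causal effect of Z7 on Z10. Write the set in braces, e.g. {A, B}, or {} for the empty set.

Variables eligible for adjustment (non-descendants of Z7, excluding Z7 and Z10): {Z4}.
Backdoor paths from Z7 to Z10:
  P1: Z7 <- Z4 -> Z1 <- Z10
  P2: Z7 <- Z4 -> Z1 <- Z5 <- Z10
  P3: Z7 <- Z4 -> Z1 <- Z5 -> Z9 <- Z10
  P4: Z7 <- Z4 -> Z1 -> Z9 <- Z10
  P5: Z7 <- Z4 -> Z1 -> Z9 <- Z5 <- Z10
  P6: Z7 <- Z4 -> Z8 <- Z10
Each backdoor path contains an unconditioned collider, so every path is already blocked with the empty conditioning set:
  P1: blocked at collider Z1 (neither it nor any descendant is in the conditioning set).
  P2: blocked at collider Z1 (neither it nor any descendant is in the conditioning set).
  P3: blocked at collider Z1 (neither it nor any descendant is in the conditioning set).
  P4: blocked at collider Z9 (neither it nor any descendant is in the conditioning set).
  P5: blocked at collider Z9 (neither it nor any descendant is in the conditioning set).
  P6: blocked at collider Z8 (neither it nor any descendant is in the conditioning set).
The empty set is therefore the unique smallest valid set.

{}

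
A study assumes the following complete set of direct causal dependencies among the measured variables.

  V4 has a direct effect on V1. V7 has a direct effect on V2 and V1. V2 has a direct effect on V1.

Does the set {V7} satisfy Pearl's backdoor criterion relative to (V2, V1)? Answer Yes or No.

Yes

Backdoor paths from V2 to V1 (paths whose first edge points into V2):
  P1: V2 <- V7 -> V1
Condition 1 (no descendant of V2 in the set): holds — descendants of V2 are {V1}; none are in {V7}.
Condition 2 (every backdoor path blocked by {V7}):
  P1: blocked at fork node V7 ∈ conditioning set.
{V7} satisfies the backdoor criterion.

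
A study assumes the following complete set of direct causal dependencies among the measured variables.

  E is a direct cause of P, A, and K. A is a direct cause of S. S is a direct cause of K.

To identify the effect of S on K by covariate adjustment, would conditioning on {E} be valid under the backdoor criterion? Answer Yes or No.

Backdoor paths from S to K (paths whose first edge points into S):
  P1: S <- A <- E -> K
Condition 1 (no descendant of S in the set): holds — descendants of S are {K}; none are in {E}.
Condition 2 (every backdoor path blocked by {E}):
  P1: blocked at fork node E ∈ conditioning set.
{E} satisfies the backdoor criterion.

Yes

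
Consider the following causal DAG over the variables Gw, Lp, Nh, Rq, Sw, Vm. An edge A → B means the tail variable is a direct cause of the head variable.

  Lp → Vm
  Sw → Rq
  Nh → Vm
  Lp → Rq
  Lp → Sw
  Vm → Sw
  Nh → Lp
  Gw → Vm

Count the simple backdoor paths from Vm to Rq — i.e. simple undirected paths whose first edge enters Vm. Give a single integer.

A backdoor path from Vm to Rq is any simple undirected path whose first edge points into Vm (i.e. leaves Vm via a parent).
Parents of Vm: {Gw, Lp, Nh}.
Enumerating:
  P1: Vm <- Nh -> Lp -> Sw -> Rq
  P2: Vm <- Nh -> Lp -> Rq
  P3: Vm <- Lp -> Sw -> Rq
  P4: Vm <- Lp -> Rq
That exhausts the simple backdoor paths. Count: 4.

4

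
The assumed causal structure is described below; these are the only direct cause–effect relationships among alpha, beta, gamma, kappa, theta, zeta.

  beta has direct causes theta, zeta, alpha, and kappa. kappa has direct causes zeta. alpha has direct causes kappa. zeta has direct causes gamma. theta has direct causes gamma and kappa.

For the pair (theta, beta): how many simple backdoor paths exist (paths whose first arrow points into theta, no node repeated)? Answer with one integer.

A backdoor path from theta to beta is any simple undirected path whose first edge points into theta (i.e. leaves theta via a parent).
Parents of theta: {gamma, kappa}.
Enumerating:
  P1: theta <- gamma -> zeta -> kappa -> alpha -> beta
  P2: theta <- gamma -> zeta -> kappa -> beta
  P3: theta <- gamma -> zeta -> beta
  P4: theta <- kappa <- zeta -> beta
  P5: theta <- kappa -> alpha -> beta
  P6: theta <- kappa -> beta
That exhausts the simple backdoor paths. Count: 6.

6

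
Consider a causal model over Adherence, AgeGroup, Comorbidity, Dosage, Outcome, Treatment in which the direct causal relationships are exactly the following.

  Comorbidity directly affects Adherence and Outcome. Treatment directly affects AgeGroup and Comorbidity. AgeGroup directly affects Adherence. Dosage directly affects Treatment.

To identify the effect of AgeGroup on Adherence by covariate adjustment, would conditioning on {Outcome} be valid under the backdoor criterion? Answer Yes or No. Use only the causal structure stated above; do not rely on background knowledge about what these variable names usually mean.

Backdoor paths from AgeGroup to Adherence (paths whose first edge points into AgeGroup):
  P1: AgeGroup <- Treatment -> Comorbidity -> Adherence
Condition 1 (no descendant of AgeGroup in the set): holds — descendants of AgeGroup are {Adherence}; none are in {Outcome}.
Condition 2 (every backdoor path blocked by {Outcome}):
  P1: open — no interior node is in the conditioning set.
{Outcome} does not satisfy the backdoor criterion.

No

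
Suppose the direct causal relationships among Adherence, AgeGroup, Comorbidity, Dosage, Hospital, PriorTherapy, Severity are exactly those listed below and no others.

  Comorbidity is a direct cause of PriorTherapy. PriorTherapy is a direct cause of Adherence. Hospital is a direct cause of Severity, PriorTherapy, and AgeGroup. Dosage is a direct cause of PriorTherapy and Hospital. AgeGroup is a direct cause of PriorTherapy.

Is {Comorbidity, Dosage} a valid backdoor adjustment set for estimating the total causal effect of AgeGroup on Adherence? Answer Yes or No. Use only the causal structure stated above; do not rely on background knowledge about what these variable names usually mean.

No

Backdoor paths from AgeGroup to Adherence (paths whose first edge points into AgeGroup):
  P1: AgeGroup <- Hospital <- Dosage -> PriorTherapy -> Adherence
  P2: AgeGroup <- Hospital -> PriorTherapy -> Adherence
Condition 1 (no descendant of AgeGroup in the set): holds — descendants of AgeGroup are {Adherence, PriorTherapy}; none are in {Comorbidity, Dosage}.
Condition 2 (every backdoor path blocked by {Comorbidity, Dosage}):
  P1: blocked at fork node Dosage ∈ conditioning set.
  P2: open — no interior node is in the conditioning set.
{Comorbidity, Dosage} does not satisfy the backdoor criterion.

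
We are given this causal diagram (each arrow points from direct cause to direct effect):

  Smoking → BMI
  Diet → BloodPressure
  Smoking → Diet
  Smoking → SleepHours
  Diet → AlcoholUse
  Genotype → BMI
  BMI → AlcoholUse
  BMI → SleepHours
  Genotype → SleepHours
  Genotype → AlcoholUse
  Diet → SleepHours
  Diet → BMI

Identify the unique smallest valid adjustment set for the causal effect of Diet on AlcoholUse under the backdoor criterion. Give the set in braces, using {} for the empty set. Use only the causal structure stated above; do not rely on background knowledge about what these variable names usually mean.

{Smoking}

Variables eligible for adjustment (non-descendants of Diet, excluding Diet and AlcoholUse): {Genotype, Smoking}.
Backdoor paths from Diet to AlcoholUse:
  P1: Diet <- Smoking -> BMI <- Genotype -> AlcoholUse
  P2: Diet <- Smoking -> BMI -> AlcoholUse
  P3: Diet <- Smoking -> BMI -> SleepHours <- Genotype -> AlcoholUse
  P4: Diet <- Smoking -> SleepHours <- Genotype -> BMI -> AlcoholUse
  P5: Diet <- Smoking -> SleepHours <- Genotype -> AlcoholUse
  P6: Diet <- Smoking -> SleepHours <- BMI <- Genotype -> AlcoholUse
  P7: Diet <- Smoking -> SleepHours <- BMI -> AlcoholUse
The empty set is not sufficient: P2 (Diet <- Smoking -> BMI -> AlcoholUse) has no collider blocking it and no conditioned non-collider, so it is open.
Try {Smoking}:
  P1: blocked at fork node Smoking ∈ conditioning set.
  P2: blocked at fork node Smoking ∈ conditioning set.
  P3: blocked at fork node Smoking ∈ conditioning set.
  P4: blocked at fork node Smoking ∈ conditioning set.
  P5: blocked at fork node Smoking ∈ conditioning set.
  P6: blocked at fork node Smoking ∈ conditioning set.
  P7: blocked at fork node Smoking ∈ conditioning set.
{Smoking} contains no descendant of Diet and blocks every backdoor path.
No other singleton works — e.g. {Genotype} leaves P2 open — so {Smoking} is the unique smallest valid adjustment set.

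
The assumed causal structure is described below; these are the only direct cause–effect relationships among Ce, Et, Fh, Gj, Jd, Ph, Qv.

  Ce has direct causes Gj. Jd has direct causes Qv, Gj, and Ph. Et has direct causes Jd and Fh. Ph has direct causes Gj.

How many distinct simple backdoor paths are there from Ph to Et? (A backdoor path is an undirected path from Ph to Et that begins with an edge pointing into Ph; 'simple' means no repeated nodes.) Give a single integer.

A backdoor path from Ph to Et is any simple undirected path whose first edge points into Ph (i.e. leaves Ph via a parent).
Parents of Ph: {Gj}.
Enumerating:
  P1: Ph <- Gj -> Jd -> Et
That exhausts the simple backdoor paths. Count: 1.

1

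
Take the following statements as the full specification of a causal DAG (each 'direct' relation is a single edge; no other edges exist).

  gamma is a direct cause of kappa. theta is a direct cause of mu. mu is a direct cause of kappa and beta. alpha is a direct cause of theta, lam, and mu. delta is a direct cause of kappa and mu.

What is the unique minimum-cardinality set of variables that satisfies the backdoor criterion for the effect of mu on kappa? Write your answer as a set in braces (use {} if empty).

Variables eligible for adjustment (non-descendants of mu, excluding mu and kappa): {alpha, delta, gamma, lam, theta}.
Backdoor paths from mu to kappa:
  P1: mu <- delta -> kappa
The empty set is not sufficient: P1 (mu <- delta -> kappa) has no collider blocking it and no conditioned non-collider, so it is open.
Try {delta}:
  P1: blocked at fork node delta ∈ conditioning set.
{delta} contains no descendant of mu and blocks every backdoor path.
No other singleton works — e.g. {alpha} leaves P1 open — so {delta} is the unique smallest valid adjustment set.

{delta}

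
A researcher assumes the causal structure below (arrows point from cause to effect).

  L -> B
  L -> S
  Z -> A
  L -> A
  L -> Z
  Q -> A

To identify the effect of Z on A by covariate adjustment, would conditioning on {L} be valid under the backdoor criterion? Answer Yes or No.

Yes

Backdoor paths from Z to A (paths whose first edge points into Z):
  P1: Z <- L -> A
Condition 1 (no descendant of Z in the set): holds — descendants of Z are {A}; none are in {L}.
Condition 2 (every backdoor path blocked by {L}):
  P1: blocked at fork node L ∈ conditioning set.
{L} satisfies the backdoor criterion.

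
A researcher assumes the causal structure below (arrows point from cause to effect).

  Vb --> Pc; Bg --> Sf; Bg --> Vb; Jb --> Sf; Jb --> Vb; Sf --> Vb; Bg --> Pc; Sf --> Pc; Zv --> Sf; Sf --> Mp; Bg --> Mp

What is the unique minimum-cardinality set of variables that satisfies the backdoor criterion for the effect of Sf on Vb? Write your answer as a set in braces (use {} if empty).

Variables eligible for adjustment (non-descendants of Sf, excluding Sf and Vb): {Bg, Jb, Zv}.
Backdoor paths from Sf to Vb:
  P1: Sf <- Bg -> Vb
  P2: Sf <- Bg -> Pc <- Vb
  P3: Sf <- Jb -> Vb
The empty set is not sufficient: P1 (Sf <- Bg -> Vb) has no collider blocking it and no conditioned non-collider, so it is open.
Try {Bg, Jb}:
  P1: blocked at fork node Bg ∈ conditioning set.
  P2: blocked at fork node Bg ∈ conditioning set.
  P3: blocked at fork node Jb ∈ conditioning set.
{Bg, Jb} contains no descendant of Sf and blocks every backdoor path.
Every element of {Bg, Jb} is needed (dropping Bg leaves P1 open; dropping Jb leaves P3 open), so no proper subset is valid.
Among all size-2 subsets of the eligible variables, only {Bg, Jb} blocks every backdoor path, so it is the unique smallest valid adjustment set.

{Bg, Jb}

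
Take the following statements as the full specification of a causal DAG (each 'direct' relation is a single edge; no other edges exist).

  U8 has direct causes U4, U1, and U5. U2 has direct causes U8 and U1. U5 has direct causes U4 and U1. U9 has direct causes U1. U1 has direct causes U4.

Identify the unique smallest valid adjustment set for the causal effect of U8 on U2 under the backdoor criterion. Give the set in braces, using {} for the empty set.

{U1}

Variables eligible for adjustment (non-descendants of U8, excluding U8 and U2): {U1, U4, U5, U9}.
Backdoor paths from U8 to U2:
  P1: U8 <- U4 -> U1 -> U2
  P2: U8 <- U4 -> U5 <- U1 -> U2
  P3: U8 <- U1 -> U2
  P4: U8 <- U5 <- U4 -> U1 -> U2
  P5: U8 <- U5 <- U1 -> U2
The empty set is not sufficient: P1 (U8 <- U4 -> U1 -> U2) has no collider blocking it and no conditioned non-collider, so it is open.
Try {U1}:
  P1: blocked at chain node U1 ∈ conditioning set.
  P2: blocked at collider U5 (neither it nor any descendant is in the conditioning set).
  P3: blocked at fork node U1 ∈ conditioning set.
  P4: blocked at chain node U1 ∈ conditioning set.
  P5: blocked at fork node U1 ∈ conditioning set.
{U1} contains no descendant of U8 and blocks every backdoor path.
No other singleton works — e.g. {U4} leaves P3 open — so {U1} is the unique smallest valid adjustment set.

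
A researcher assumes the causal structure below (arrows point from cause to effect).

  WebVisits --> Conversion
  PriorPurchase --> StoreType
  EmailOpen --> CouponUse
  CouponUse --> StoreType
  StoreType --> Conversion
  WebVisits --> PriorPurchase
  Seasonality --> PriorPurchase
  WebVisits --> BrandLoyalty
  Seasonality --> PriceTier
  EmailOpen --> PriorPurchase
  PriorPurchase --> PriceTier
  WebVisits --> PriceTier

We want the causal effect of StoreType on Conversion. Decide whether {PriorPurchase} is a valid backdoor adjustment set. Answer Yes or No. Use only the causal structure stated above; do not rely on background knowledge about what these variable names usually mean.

No

Backdoor paths from StoreType to Conversion (paths whose first edge points into StoreType):
  P1: StoreType <- PriorPurchase <- Seasonality -> PriceTier <- WebVisits -> Conversion
  P2: StoreType <- PriorPurchase <- WebVisits -> Conversion
  P3: StoreType <- PriorPurchase -> PriceTier <- WebVisits -> Conversion
  P4: StoreType <- CouponUse <- EmailOpen -> PriorPurchase <- Seasonality -> PriceTier <- WebVisits -> Conversion
  P5: StoreType <- CouponUse <- EmailOpen -> PriorPurchase <- WebVisits -> Conversion
  P6: StoreType <- CouponUse <- EmailOpen -> PriorPurchase -> PriceTier <- WebVisits -> Conversion
Condition 1 (no descendant of StoreType in the set): holds — descendants of StoreType are {Conversion}; none are in {PriorPurchase}.
Condition 2 (every backdoor path blocked by {PriorPurchase}):
  P1: blocked at chain node PriorPurchase ∈ conditioning set.
  P2: blocked at chain node PriorPurchase ∈ conditioning set.
  P3: blocked at fork node PriorPurchase ∈ conditioning set.
  P4: blocked at collider PriceTier (neither it nor any descendant is in the conditioning set).
  P5: open — collider(s) PriorPurchase are conditioned on (or have a conditioned descendant) and no non-collider on the path is in the set.
  P6: blocked at chain node PriorPurchase ∈ conditioning set.
{PriorPurchase} does not satisfy the backdoor criterion.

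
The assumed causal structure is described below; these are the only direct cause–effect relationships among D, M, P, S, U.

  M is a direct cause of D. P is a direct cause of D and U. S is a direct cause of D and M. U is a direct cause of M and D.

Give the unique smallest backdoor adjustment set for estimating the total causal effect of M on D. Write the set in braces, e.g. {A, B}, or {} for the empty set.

Variables eligible for adjustment (non-descendants of M, excluding M and D): {P, S, U}.
Backdoor paths from M to D:
  P1: M <- U <- P -> D
  P2: M <- U -> D
  P3: M <- S -> D
The empty set is not sufficient: P1 (M <- U <- P -> D) has no collider blocking it and no conditioned non-collider, so it is open.
Try {S, U}:
  P1: blocked at chain node U ∈ conditioning set.
  P2: blocked at fork node U ∈ conditioning set.
  P3: blocked at fork node S ∈ conditioning set.
{S, U} contains no descendant of M and blocks every backdoor path.
Every element of {S, U} is needed (dropping S leaves P3 open; dropping U leaves P1 open), so no proper subset is valid.
Among all size-2 subsets of the eligible variables, only {S, U} blocks every backdoor path, so it is the unique smallest valid adjustment set.

{S, U}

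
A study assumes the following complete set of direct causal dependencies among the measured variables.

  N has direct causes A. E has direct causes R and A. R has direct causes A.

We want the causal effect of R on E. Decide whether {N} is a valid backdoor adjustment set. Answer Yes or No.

No

Backdoor paths from R to E (paths whose first edge points into R):
  P1: R <- A -> E
Condition 1 (no descendant of R in the set): holds — descendants of R are {E}; none are in {N}.
Condition 2 (every backdoor path blocked by {N}):
  P1: open — no interior node is in the conditioning set.
{N} does not satisfy the backdoor criterion.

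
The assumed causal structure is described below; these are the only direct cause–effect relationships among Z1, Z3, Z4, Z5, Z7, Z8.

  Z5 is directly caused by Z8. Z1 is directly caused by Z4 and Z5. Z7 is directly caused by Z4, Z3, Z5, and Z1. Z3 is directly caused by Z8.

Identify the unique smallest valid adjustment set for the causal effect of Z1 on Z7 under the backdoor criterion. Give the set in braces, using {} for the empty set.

Variables eligible for adjustment (non-descendants of Z1, excluding Z1 and Z7): {Z3, Z4, Z5, Z8}.
Backdoor paths from Z1 to Z7:
  P1: Z1 <- Z4 -> Z7
  P2: Z1 <- Z5 <- Z8 -> Z3 -> Z7
  P3: Z1 <- Z5 -> Z7
The empty set is not sufficient: P1 (Z1 <- Z4 -> Z7) has no collider blocking it and no conditioned non-collider, so it is open.
Try {Z4, Z5}:
  P1: blocked at fork node Z4 ∈ conditioning set.
  P2: blocked at chain node Z5 ∈ conditioning set.
  P3: blocked at fork node Z5 ∈ conditioning set.
{Z4, Z5} contains no descendant of Z1 and blocks every backdoor path.
Every element of {Z4, Z5} is needed (dropping Z4 leaves P1 open; dropping Z5 leaves P2 open), so no proper subset is valid.
Among all size-2 subsets of the eligible variables, only {Z4, Z5} blocks every backdoor path, so it is the unique smallest valid adjustment set.

{Z4, Z5}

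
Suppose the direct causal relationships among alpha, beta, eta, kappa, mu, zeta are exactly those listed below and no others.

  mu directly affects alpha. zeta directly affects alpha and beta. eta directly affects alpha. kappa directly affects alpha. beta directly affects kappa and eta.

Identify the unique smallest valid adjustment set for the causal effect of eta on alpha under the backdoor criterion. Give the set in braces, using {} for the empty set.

{beta}

Variables eligible for adjustment (non-descendants of eta, excluding eta and alpha): {beta, kappa, mu, zeta}.
Backdoor paths from eta to alpha:
  P1: eta <- beta <- zeta -> alpha
  P2: eta <- beta -> kappa -> alpha
The empty set is not sufficient: P1 (eta <- beta <- zeta -> alpha) has no collider blocking it and no conditioned non-collider, so it is open.
Try {beta}:
  P1: blocked at chain node beta ∈ conditioning set.
  P2: blocked at fork node beta ∈ conditioning set.
{beta} contains no descendant of eta and blocks every backdoor path.
No other singleton works — e.g. {zeta} leaves P2 open — so {beta} is the unique smallest valid adjustment set.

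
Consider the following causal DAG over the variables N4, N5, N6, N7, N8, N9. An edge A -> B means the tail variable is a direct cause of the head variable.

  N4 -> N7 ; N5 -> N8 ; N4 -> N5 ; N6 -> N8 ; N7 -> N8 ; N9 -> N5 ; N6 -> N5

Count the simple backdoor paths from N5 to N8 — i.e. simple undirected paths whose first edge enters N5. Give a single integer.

2

A backdoor path from N5 to N8 is any simple undirected path whose first edge points into N5 (i.e. leaves N5 via a parent).
Parents of N5: {N4, N6, N9}.
Enumerating:
  P1: N5 <- N4 -> N7 -> N8
  P2: N5 <- N6 -> N8
That exhausts the simple backdoor paths. Count: 2.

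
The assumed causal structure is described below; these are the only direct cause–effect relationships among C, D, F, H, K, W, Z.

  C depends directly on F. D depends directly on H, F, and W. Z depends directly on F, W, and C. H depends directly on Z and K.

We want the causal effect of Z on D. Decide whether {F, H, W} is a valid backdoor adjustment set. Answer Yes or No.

Backdoor paths from Z to D (paths whose first edge points into Z):
  P1: Z <- W -> D
  P2: Z <- F -> D
  P3: Z <- C <- F -> D
Condition 1 (no descendant of Z in the set): FAILS — H is a descendant of Z.
Condition 2 (every backdoor path blocked by {F, H, W}):
  P1: blocked at fork node W ∈ conditioning set.
  P2: blocked at fork node F ∈ conditioning set.
  P3: blocked at fork node F ∈ conditioning set.
{F, H, W} does not satisfy the backdoor criterion.

No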